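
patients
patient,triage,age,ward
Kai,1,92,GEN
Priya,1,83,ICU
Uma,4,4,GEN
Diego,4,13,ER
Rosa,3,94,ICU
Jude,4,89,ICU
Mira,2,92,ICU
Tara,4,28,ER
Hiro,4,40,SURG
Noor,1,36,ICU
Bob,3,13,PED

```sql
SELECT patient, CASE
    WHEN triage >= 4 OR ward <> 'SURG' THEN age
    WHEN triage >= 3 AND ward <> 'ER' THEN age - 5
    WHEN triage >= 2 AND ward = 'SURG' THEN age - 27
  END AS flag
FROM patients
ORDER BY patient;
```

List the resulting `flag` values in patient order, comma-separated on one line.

patient=Bob: triage >= 4 OR ward <> 'SURG' → 13
patient=Diego: triage >= 4 OR ward <> 'SURG' → 13
patient=Hiro: triage >= 4 OR ward <> 'SURG' → 40
patient=Jude: triage >= 4 OR ward <> 'SURG' → 89
patient=Kai: triage >= 4 OR ward <> 'SURG' → 92
patient=Mira: triage >= 4 OR ward <> 'SURG' → 92
patient=Noor: triage >= 4 OR ward <> 'SURG' → 36
patient=Priya: triage >= 4 OR ward <> 'SURG' → 83
patient=Rosa: triage >= 4 OR ward <> 'SURG' → 94
patient=Tara: triage >= 4 OR ward <> 'SURG' → 28
patient=Uma: triage >= 4 OR ward <> 'SURG' → 4

13, 13, 40, 89, 92, 92, 36, 83, 94, 28, 4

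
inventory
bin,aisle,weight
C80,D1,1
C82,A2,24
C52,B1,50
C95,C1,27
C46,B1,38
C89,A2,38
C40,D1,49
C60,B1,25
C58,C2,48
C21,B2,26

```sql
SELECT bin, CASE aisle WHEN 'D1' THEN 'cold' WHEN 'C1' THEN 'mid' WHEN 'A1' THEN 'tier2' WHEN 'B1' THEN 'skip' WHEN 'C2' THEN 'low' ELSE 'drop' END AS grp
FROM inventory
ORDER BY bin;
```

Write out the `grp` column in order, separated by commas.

bin=C21: ELSE → drop
bin=C40: aisle='D1' → cold
bin=C46: aisle='B1' → skip
bin=C52: aisle='B1' → skip
bin=C58: aisle='C2' → low
bin=C60: aisle='B1' → skip
bin=C80: aisle='D1' → cold
bin=C82: ELSE → drop
bin=C89: ELSE → drop
bin=C95: aisle='C1' → mid

drop, cold, skip, skip, low, skip, cold, drop, drop, mid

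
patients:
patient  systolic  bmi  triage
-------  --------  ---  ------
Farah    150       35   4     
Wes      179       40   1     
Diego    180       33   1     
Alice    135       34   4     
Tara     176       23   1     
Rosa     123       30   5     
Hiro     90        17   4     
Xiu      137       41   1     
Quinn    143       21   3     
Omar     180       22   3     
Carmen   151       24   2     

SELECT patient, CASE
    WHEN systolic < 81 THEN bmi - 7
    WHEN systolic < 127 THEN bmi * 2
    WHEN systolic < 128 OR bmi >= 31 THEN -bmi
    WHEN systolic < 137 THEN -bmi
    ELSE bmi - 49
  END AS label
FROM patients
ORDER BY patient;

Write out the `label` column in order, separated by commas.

-34, -25, -33, -35, 34, -27, -28, 60, -26, -40, -41

patient=Alice: systolic < 128 OR bmi >= 31 → -34
patient=Carmen: ELSE → -25
patient=Diego: systolic < 128 OR bmi >= 31 → -33
patient=Farah: systolic < 128 OR bmi >= 31 → -35
patient=Hiro: systolic < 127 → 34
patient=Omar: ELSE → -27
patient=Quinn: ELSE → -28
patient=Rosa: systolic < 127 → 60
patient=Tara: ELSE → -26
patient=Wes: systolic < 128 OR bmi >= 31 → -40
patient=Xiu: systolic < 128 OR bmi >= 31 → -41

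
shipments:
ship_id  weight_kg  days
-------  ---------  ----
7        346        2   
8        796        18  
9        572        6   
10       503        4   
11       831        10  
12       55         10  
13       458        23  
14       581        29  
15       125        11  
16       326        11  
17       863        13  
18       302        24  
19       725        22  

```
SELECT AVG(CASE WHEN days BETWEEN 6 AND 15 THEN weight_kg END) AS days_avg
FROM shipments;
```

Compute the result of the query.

ship_id=7: ✗
ship_id=8: ✗
ship_id=9: ✓ → 572
ship_id=10: ✗
ship_id=11: ✓ → 831
ship_id=12: ✓ → 55
ship_id=13: ✗
ship_id=14: ✗
ship_id=15: ✓ → 125
ship_id=16: ✓ → 326
ship_id=17: ✓ → 863
ship_id=18: ✗
ship_id=19: ✗
days_avg = (572 + 831 + 55 + 125 + 326 + 863) / 6 = 462

462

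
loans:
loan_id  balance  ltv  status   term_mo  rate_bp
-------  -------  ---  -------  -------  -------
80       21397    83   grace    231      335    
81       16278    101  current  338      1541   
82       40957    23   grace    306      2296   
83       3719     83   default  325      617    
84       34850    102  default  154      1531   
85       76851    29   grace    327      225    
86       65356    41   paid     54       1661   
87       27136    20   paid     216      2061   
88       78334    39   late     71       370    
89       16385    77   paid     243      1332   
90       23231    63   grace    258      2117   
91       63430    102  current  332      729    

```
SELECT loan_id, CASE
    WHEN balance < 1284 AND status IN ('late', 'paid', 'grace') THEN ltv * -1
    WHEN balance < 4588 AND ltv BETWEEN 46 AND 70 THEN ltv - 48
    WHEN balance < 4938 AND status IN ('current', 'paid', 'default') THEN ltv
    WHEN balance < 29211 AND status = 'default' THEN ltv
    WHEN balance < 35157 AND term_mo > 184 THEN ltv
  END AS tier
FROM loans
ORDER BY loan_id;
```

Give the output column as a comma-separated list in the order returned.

83, 101, NULL, 83, NULL, NULL, NULL, 20, NULL, 77, 63, NULL

loan_id=80: balance < 35157 AND term_mo > 184 → 83
loan_id=81: balance < 35157 AND term_mo > 184 → 101
loan_id=82: (no match → NULL) → NULL
loan_id=83: balance < 4938 AND status IN ('current', 'paid', 'default') → 83
loan_id=84: (no match → NULL) → NULL
loan_id=85: (no match → NULL) → NULL
loan_id=86: (no match → NULL) → NULL
loan_id=87: balance < 35157 AND term_mo > 184 → 20
loan_id=88: (no match → NULL) → NULL
loan_id=89: balance < 35157 AND term_mo > 184 → 77
loan_id=90: balance < 35157 AND term_mo > 184 → 63
loan_id=91: (no match → NULL) → NULL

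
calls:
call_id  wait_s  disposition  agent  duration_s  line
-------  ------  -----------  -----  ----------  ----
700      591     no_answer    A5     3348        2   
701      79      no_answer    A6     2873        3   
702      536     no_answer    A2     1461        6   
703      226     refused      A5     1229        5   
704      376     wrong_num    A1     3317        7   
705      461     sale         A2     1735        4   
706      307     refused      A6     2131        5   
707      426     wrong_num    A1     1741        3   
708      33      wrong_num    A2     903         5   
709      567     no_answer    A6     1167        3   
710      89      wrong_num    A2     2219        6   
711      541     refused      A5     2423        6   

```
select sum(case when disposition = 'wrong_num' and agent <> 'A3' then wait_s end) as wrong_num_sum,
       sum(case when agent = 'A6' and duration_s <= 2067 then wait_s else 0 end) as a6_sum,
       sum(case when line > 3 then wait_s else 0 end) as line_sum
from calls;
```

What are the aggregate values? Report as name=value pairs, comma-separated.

wrong_num_sum=924, a6_sum=567, line_sum=2569

[wrong_num_sum: disposition = 'wrong_num' and agent <> 'A3']
call_id=700: ✗
call_id=701: ✗
call_id=702: ✗
call_id=703: ✗
call_id=704: ✓ → 376
call_id=705: ✗
call_id=706: ✗
call_id=707: ✓ → 426
call_id=708: ✓ → 33
call_id=709: ✗
call_id=710: ✓ → 89
call_id=711: ✗
wrong_num_sum = 376 + 426 + 33 + 89 = 924
—
[a6_sum: agent = 'A6' and duration_s <= 2067]
call_id=700: ✗
call_id=701: ✗
call_id=702: ✗
call_id=703: ✗
call_id=704: ✗
call_id=705: ✗
call_id=706: ✗
call_id=707: ✗
call_id=708: ✗
call_id=709: ✓ → 567
call_id=710: ✗
call_id=711: ✗
a6_sum = 567
—
[line_sum: line > 3]
call_id=700: ✗
call_id=701: ✗
call_id=702: ✓ → 536
call_id=703: ✓ → 226
call_id=704: ✓ → 376
call_id=705: ✓ → 461
call_id=706: ✓ → 307
call_id=707: ✗
call_id=708: ✓ → 33
call_id=709: ✗
call_id=710: ✓ → 89
call_id=711: ✓ → 541
line_sum = 536 + 226 + 376 + 461 + 307 + 33 + 89 + 541 = 2569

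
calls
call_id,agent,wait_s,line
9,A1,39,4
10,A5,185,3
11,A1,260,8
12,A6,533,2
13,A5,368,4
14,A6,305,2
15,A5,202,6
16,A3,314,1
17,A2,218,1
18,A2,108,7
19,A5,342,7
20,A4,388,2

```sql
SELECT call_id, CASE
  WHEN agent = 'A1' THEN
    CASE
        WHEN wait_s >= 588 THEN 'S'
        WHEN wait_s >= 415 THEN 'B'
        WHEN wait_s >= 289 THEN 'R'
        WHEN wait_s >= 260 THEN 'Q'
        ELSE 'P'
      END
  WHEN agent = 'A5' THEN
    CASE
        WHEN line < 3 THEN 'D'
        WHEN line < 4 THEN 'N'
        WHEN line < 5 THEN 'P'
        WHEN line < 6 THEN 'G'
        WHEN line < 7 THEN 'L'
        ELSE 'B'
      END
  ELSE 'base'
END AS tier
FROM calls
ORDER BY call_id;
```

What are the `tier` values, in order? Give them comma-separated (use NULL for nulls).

call_id=9: agent='A1' → inner[ELSE] → P
call_id=10: agent='A5' → inner[line < 4] → N
call_id=11: agent='A1' → inner[wait_s >= 260] → Q
call_id=12: agent='A6' → outer ELSE → base
call_id=13: agent='A5' → inner[line < 5] → P
call_id=14: agent='A6' → outer ELSE → base
call_id=15: agent='A5' → inner[line < 7] → L
call_id=16: agent='A3' → outer ELSE → base
call_id=17: agent='A2' → outer ELSE → base
call_id=18: agent='A2' → outer ELSE → base
call_id=19: agent='A5' → inner[ELSE] → B
call_id=20: agent='A4' → outer ELSE → base

P, N, Q, base, P, base, L, base, base, base, B, base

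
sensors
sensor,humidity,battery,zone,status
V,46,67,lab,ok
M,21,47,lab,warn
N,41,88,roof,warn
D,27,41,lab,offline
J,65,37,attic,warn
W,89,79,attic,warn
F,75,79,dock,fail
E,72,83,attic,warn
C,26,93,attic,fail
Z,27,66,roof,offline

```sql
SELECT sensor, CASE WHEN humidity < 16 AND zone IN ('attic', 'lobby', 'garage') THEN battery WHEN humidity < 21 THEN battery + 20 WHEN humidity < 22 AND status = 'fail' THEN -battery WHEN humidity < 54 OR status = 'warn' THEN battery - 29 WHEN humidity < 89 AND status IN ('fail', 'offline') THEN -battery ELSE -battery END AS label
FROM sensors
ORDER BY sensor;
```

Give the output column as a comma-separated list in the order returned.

sensor=C: humidity < 54 OR status = 'warn' → 64
sensor=D: humidity < 54 OR status = 'warn' → 12
sensor=E: humidity < 54 OR status = 'warn' → 54
sensor=F: humidity < 89 AND status IN ('fail', 'offline') → -79
sensor=J: humidity < 54 OR status = 'warn' → 8
sensor=M: humidity < 54 OR status = 'warn' → 18
sensor=N: humidity < 54 OR status = 'warn' → 59
sensor=V: humidity < 54 OR status = 'warn' → 38
sensor=W: humidity < 54 OR status = 'warn' → 50
sensor=Z: humidity < 54 OR status = 'warn' → 37

64, 12, 54, -79, 8, 18, 59, 38, 50, 37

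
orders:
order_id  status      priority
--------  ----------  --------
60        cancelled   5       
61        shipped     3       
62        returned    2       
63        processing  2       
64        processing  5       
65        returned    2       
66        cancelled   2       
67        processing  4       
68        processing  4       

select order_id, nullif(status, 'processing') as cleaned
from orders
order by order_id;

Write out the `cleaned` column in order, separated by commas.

cancelled, shipped, returned, NULL, NULL, returned, cancelled, NULL, NULL

order_id=60: status=cancelled vs processing: differ → cancelled
order_id=61: status=shipped vs processing: differ → shipped
order_id=62: status=returned vs processing: differ → returned
order_id=63: status=processing vs processing: equal → NULL
order_id=64: status=processing vs processing: equal → NULL
order_id=65: status=returned vs processing: differ → returned
order_id=66: status=cancelled vs processing: differ → cancelled
order_id=67: status=processing vs processing: equal → NULL
order_id=68: status=processing vs processing: equal → NULL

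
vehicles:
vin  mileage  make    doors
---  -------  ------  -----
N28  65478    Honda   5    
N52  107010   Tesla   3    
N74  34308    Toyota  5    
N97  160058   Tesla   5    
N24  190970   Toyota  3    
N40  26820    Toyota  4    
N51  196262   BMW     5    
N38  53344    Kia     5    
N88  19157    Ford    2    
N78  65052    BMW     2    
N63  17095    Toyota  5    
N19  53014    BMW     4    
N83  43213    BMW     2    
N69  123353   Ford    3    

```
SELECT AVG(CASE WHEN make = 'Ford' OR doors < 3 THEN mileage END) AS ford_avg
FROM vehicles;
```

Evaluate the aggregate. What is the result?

vin=N28: ✗
vin=N52: ✗
vin=N74: ✗
vin=N97: ✗
vin=N24: ✗
vin=N40: ✗
vin=N51: ✗
vin=N38: ✗
vin=N88: ✓ → 19157
vin=N78: ✓ → 65052
vin=N63: ✗
vin=N19: ✗
vin=N83: ✓ → 43213
vin=N69: ✓ → 123353
ford_avg = (19157 + 65052 + 43213 + 123353) / 4 = 62693.75

62693.75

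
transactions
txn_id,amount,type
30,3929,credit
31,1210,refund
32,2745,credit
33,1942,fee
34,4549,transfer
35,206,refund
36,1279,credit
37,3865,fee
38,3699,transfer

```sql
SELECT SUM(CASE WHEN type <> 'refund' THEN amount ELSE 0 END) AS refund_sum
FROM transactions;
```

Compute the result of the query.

txn_id=30: ✓ → 3929
txn_id=31: ✗
txn_id=32: ✓ → 2745
txn_id=33: ✓ → 1942
txn_id=34: ✓ → 4549
txn_id=35: ✗
txn_id=36: ✓ → 1279
txn_id=37: ✓ → 3865
txn_id=38: ✓ → 3699
refund_sum = 3929 + 2745 + 1942 + 4549 + 1279 + 3865 + 3699 = 22008

22008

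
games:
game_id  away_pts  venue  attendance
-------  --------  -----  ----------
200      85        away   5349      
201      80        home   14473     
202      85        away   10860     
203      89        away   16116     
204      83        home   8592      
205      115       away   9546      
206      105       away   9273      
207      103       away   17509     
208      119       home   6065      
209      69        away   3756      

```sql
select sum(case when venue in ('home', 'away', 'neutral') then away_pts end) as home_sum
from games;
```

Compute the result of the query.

game_id=200: ✓ → 85
game_id=201: ✓ → 80
game_id=202: ✓ → 85
game_id=203: ✓ → 89
game_id=204: ✓ → 83
game_id=205: ✓ → 115
game_id=206: ✓ → 105
game_id=207: ✓ → 103
game_id=208: ✓ → 119
game_id=209: ✓ → 69
home_sum = 85 + 80 + 85 + 89 + 83 + 115 + 105 + 103 + 119 + 69 = 933

933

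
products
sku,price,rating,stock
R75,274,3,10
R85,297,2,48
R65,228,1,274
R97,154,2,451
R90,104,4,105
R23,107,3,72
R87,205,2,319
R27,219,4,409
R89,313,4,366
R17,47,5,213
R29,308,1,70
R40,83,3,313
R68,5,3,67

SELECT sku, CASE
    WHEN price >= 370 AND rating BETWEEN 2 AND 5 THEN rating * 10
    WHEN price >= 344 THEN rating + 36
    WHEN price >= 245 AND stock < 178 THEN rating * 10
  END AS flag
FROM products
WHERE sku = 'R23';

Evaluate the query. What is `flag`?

sku = R23: price=107, rating=3, stock=72.
price >= 370 AND rating BETWEEN 2 AND 5 → false
price >= 344 → false
price >= 245 AND stock < 178 → false
No WHEN matched and there is no ELSE, so the CASE yields NULL.

NULL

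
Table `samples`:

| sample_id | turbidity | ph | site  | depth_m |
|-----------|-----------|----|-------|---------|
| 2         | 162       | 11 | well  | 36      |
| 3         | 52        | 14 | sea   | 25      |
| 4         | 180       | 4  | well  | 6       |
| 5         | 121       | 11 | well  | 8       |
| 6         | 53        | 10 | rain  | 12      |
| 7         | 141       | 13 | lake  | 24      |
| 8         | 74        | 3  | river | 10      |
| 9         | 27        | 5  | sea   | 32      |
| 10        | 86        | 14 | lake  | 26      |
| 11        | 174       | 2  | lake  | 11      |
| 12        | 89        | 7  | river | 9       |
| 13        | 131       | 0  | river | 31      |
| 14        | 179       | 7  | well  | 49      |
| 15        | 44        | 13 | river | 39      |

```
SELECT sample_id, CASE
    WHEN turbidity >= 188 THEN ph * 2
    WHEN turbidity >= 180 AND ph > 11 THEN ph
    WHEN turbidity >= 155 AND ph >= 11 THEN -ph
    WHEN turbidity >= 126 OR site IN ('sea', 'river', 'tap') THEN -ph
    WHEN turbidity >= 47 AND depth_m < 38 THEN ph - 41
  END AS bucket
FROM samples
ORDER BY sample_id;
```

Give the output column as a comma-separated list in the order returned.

-11, -14, -4, -30, -31, -13, -3, -5, -27, -2, -7, 0, -7, -13

sample_id=2: turbidity >= 155 AND ph >= 11 → -11
sample_id=3: turbidity >= 126 OR site IN ('sea', 'river', 'tap') → -14
sample_id=4: turbidity >= 126 OR site IN ('sea', 'river', 'tap') → -4
sample_id=5: turbidity >= 47 AND depth_m < 38 → -30
sample_id=6: turbidity >= 47 AND depth_m < 38 → -31
sample_id=7: turbidity >= 126 OR site IN ('sea', 'river', 'tap') → -13
sample_id=8: turbidity >= 126 OR site IN ('sea', 'river', 'tap') → -3
sample_id=9: turbidity >= 126 OR site IN ('sea', 'river', 'tap') → -5
sample_id=10: turbidity >= 47 AND depth_m < 38 → -27
sample_id=11: turbidity >= 126 OR site IN ('sea', 'river', 'tap') → -2
sample_id=12: turbidity >= 126 OR site IN ('sea', 'river', 'tap') → -7
sample_id=13: turbidity >= 126 OR site IN ('sea', 'river', 'tap') → 0
sample_id=14: turbidity >= 126 OR site IN ('sea', 'river', 'tap') → -7
sample_id=15: turbidity >= 126 OR site IN ('sea', 'river', 'tap') → -13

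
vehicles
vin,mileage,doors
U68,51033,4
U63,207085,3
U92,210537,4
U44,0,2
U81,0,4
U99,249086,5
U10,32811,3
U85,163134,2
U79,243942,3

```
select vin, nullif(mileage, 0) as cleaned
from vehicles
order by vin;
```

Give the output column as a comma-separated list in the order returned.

32811, NULL, 207085, 51033, 243942, NULL, 163134, 210537, 249086

vin=U10: mileage=32811 vs 0: differ → 32811
vin=U44: mileage=0 vs 0: equal → NULL
vin=U63: mileage=207085 vs 0: differ → 207085
vin=U68: mileage=51033 vs 0: differ → 51033
vin=U79: mileage=243942 vs 0: differ → 243942
vin=U81: mileage=0 vs 0: equal → NULL
vin=U85: mileage=163134 vs 0: differ → 163134
vin=U92: mileage=210537 vs 0: differ → 210537
vin=U99: mileage=249086 vs 0: differ → 249086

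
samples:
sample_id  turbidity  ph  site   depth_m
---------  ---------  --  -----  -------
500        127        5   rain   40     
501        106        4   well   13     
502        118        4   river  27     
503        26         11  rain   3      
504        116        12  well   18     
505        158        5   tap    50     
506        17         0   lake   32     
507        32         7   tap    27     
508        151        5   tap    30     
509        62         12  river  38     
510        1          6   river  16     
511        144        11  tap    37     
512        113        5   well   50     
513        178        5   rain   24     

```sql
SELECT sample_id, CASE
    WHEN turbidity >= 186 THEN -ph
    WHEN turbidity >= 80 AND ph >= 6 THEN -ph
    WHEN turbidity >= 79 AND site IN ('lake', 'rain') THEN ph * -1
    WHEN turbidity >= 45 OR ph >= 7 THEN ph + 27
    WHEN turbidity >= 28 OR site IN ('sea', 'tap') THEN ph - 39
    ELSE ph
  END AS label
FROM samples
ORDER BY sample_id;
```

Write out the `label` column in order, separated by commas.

sample_id=500: turbidity >= 79 AND site IN ('lake', 'rain') → -5
sample_id=501: turbidity >= 45 OR ph >= 7 → 31
sample_id=502: turbidity >= 45 OR ph >= 7 → 31
sample_id=503: turbidity >= 45 OR ph >= 7 → 38
sample_id=504: turbidity >= 80 AND ph >= 6 → -12
sample_id=505: turbidity >= 45 OR ph >= 7 → 32
sample_id=506: ELSE → 0
sample_id=507: turbidity >= 45 OR ph >= 7 → 34
sample_id=508: turbidity >= 45 OR ph >= 7 → 32
sample_id=509: turbidity >= 45 OR ph >= 7 → 39
sample_id=510: ELSE → 6
sample_id=511: turbidity >= 80 AND ph >= 6 → -11
sample_id=512: turbidity >= 45 OR ph >= 7 → 32
sample_id=513: turbidity >= 79 AND site IN ('lake', 'rain') → -5

-5, 31, 31, 38, -12, 32, 0, 34, 32, 39, 6, -11, 32, -5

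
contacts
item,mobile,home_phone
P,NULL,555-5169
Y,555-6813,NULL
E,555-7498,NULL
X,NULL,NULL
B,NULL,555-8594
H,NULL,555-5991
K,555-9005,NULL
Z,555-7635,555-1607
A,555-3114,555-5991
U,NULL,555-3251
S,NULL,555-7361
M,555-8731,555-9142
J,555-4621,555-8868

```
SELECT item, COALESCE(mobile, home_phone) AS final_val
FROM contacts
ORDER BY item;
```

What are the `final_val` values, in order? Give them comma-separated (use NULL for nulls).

555-3114, 555-8594, 555-7498, 555-5991, 555-4621, 555-9005, 555-8731, 555-5169, 555-7361, 555-3251, NULL, 555-6813, 555-7635

item=A: mobile=555-3114 → 555-3114
item=B: mobile=NULL, home_phone=555-8594 → 555-8594
item=E: mobile=555-7498 → 555-7498
item=H: mobile=NULL, home_phone=555-5991 → 555-5991
item=J: mobile=555-4621 → 555-4621
item=K: mobile=555-9005 → 555-9005
item=M: mobile=555-8731 → 555-8731
item=P: mobile=NULL, home_phone=555-5169 → 555-5169
item=S: mobile=NULL, home_phone=555-7361 → 555-7361
item=U: mobile=NULL, home_phone=555-3251 → 555-3251
item=X: mobile=NULL, home_phone=NULL (all NULL) → NULL
item=Y: mobile=555-6813 → 555-6813
item=Z: mobile=555-7635 → 555-7635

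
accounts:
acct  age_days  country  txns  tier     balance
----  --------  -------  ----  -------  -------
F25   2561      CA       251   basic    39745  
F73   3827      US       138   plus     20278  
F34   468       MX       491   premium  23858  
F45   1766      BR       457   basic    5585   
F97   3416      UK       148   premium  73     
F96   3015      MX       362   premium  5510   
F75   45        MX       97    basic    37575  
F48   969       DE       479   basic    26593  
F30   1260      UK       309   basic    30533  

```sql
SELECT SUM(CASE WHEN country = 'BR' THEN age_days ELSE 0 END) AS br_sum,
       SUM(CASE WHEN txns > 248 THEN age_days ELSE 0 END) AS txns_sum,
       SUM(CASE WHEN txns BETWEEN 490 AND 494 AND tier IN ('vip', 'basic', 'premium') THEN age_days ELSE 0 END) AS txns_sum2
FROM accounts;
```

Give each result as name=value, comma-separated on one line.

[br_sum: country = 'BR']
acct=F25: ✗
acct=F73: ✗
acct=F34: ✗
acct=F45: ✓ → 1766
acct=F97: ✗
acct=F96: ✗
acct=F75: ✗
acct=F48: ✗
acct=F30: ✗
br_sum = 1766
—
[txns_sum: txns > 248]
acct=F25: ✓ → 2561
acct=F73: ✗
acct=F34: ✓ → 468
acct=F45: ✓ → 1766
acct=F97: ✗
acct=F96: ✓ → 3015
acct=F75: ✗
acct=F48: ✓ → 969
acct=F30: ✓ → 1260
txns_sum = 2561 + 468 + 1766 + 3015 + 969 + 1260 = 10039
—
[txns_sum2: txns BETWEEN 490 AND 494 AND tier IN ('vip', 'basic', 'premium')]
acct=F25: ✗
acct=F73: ✗
acct=F34: ✓ → 468
acct=F45: ✗
acct=F97: ✗
acct=F96: ✗
acct=F75: ✗
acct=F48: ✗
acct=F30: ✗
txns_sum2 = 468

br_sum=1766, txns_sum=10039, txns_sum2=468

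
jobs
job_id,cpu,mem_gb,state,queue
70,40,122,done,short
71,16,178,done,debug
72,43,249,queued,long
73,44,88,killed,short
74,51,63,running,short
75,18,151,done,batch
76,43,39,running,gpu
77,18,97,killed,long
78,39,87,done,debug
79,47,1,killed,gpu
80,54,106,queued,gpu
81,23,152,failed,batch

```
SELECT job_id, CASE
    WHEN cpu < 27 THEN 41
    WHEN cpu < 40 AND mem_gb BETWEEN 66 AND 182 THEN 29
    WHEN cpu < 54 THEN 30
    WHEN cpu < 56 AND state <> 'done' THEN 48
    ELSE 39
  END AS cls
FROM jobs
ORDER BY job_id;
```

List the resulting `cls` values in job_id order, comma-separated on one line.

job_id=70: cpu < 54 → 30
job_id=71: cpu < 27 → 41
job_id=72: cpu < 54 → 30
job_id=73: cpu < 54 → 30
job_id=74: cpu < 54 → 30
job_id=75: cpu < 27 → 41
job_id=76: cpu < 54 → 30
job_id=77: cpu < 27 → 41
job_id=78: cpu < 40 AND mem_gb BETWEEN 66 AND 182 → 29
job_id=79: cpu < 54 → 30
job_id=80: cpu < 56 AND state <> 'done' → 48
job_id=81: cpu < 27 → 41

30, 41, 30, 30, 30, 41, 30, 41, 29, 30, 48, 41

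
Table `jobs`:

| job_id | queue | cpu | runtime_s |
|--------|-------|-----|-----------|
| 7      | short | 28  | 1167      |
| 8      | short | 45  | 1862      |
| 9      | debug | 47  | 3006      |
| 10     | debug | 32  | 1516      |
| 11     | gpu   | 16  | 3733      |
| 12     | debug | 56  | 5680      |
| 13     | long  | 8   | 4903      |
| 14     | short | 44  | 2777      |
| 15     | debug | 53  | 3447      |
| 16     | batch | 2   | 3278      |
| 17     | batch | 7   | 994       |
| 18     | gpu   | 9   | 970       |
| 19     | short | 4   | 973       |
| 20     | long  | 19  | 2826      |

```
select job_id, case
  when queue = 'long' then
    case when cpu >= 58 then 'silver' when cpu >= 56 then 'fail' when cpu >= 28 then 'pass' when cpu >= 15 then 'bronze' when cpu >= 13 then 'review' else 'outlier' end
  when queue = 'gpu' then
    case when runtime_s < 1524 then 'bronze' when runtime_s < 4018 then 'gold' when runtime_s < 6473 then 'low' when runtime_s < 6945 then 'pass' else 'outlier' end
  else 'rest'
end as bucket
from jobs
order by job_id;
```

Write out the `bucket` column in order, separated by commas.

rest, rest, rest, rest, gold, rest, outlier, rest, rest, rest, rest, bronze, rest, bronze

job_id=7: queue='short' → outer ELSE → rest
job_id=8: queue='short' → outer ELSE → rest
job_id=9: queue='debug' → outer ELSE → rest
job_id=10: queue='debug' → outer ELSE → rest
job_id=11: queue='gpu' → inner[runtime_s < 4018] → gold
job_id=12: queue='debug' → outer ELSE → rest
job_id=13: queue='long' → inner[ELSE] → outlier
job_id=14: queue='short' → outer ELSE → rest
job_id=15: queue='debug' → outer ELSE → rest
job_id=16: queue='batch' → outer ELSE → rest
job_id=17: queue='batch' → outer ELSE → rest
job_id=18: queue='gpu' → inner[runtime_s < 1524] → bronze
job_id=19: queue='short' → outer ELSE → rest
job_id=20: queue='long' → inner[cpu >= 15] → bronze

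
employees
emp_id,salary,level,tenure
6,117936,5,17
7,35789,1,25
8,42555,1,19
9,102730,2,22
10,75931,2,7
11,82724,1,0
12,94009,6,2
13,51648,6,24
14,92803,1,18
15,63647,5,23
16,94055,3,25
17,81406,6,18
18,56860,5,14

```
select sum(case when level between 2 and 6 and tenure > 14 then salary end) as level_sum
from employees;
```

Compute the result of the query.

511422

emp_id=6: ✓ → 117936
emp_id=7: ✗
emp_id=8: ✗
emp_id=9: ✓ → 102730
emp_id=10: ✗
emp_id=11: ✗
emp_id=12: ✗
emp_id=13: ✓ → 51648
emp_id=14: ✗
emp_id=15: ✓ → 63647
emp_id=16: ✓ → 94055
emp_id=17: ✓ → 81406
emp_id=18: ✗
level_sum = 117936 + 102730 + 51648 + 63647 + 94055 + 81406 = 511422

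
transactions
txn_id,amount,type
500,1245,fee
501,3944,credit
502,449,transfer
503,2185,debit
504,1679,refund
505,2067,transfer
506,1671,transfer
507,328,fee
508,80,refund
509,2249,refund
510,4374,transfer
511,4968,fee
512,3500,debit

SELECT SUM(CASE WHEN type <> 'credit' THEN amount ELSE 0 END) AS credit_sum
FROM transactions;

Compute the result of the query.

24795

txn_id=500: ✓ → 1245
txn_id=501: ✗
txn_id=502: ✓ → 449
txn_id=503: ✓ → 2185
txn_id=504: ✓ → 1679
txn_id=505: ✓ → 2067
txn_id=506: ✓ → 1671
txn_id=507: ✓ → 328
txn_id=508: ✓ → 80
txn_id=509: ✓ → 2249
txn_id=510: ✓ → 4374
txn_id=511: ✓ → 4968
txn_id=512: ✓ → 3500
credit_sum = 1245 + 449 + 2185 + 1679 + 2067 + 1671 + 328 + 80 + 2249 + 4374 + 4968 + 3500 = 24795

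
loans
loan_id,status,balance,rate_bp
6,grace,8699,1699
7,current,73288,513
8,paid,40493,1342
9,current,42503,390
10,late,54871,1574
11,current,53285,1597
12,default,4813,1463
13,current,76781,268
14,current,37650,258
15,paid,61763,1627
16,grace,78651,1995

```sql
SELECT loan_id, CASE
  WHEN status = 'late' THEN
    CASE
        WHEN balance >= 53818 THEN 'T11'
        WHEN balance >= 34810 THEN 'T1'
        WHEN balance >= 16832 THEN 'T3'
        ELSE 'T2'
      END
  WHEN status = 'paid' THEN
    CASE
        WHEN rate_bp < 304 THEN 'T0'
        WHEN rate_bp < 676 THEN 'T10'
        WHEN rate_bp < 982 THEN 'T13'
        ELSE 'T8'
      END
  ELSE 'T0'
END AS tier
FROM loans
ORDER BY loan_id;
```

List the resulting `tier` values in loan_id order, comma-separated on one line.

loan_id=6: status='grace' → outer ELSE → T0
loan_id=7: status='current' → outer ELSE → T0
loan_id=8: status='paid' → inner[ELSE] → T8
loan_id=9: status='current' → outer ELSE → T0
loan_id=10: status='late' → inner[balance >= 53818] → T11
loan_id=11: status='current' → outer ELSE → T0
loan_id=12: status='default' → outer ELSE → T0
loan_id=13: status='current' → outer ELSE → T0
loan_id=14: status='current' → outer ELSE → T0
loan_id=15: status='paid' → inner[ELSE] → T8
loan_id=16: status='grace' → outer ELSE → T0

T0, T0, T8, T0, T11, T0, T0, T0, T0, T8, T0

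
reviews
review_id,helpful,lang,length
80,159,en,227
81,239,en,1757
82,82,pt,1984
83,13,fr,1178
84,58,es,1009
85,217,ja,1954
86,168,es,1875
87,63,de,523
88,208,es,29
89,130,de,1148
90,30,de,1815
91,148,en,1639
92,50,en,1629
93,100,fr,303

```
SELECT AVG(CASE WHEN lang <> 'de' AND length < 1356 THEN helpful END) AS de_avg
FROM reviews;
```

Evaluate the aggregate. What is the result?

review_id=80: ✓ → 159
review_id=81: ✗
review_id=82: ✗
review_id=83: ✓ → 13
review_id=84: ✓ → 58
review_id=85: ✗
review_id=86: ✗
review_id=87: ✗
review_id=88: ✓ → 208
review_id=89: ✗
review_id=90: ✗
review_id=91: ✗
review_id=92: ✗
review_id=93: ✓ → 100
de_avg = (159 + 13 + 58 + 208 + 100) / 5 = 107.6

107.6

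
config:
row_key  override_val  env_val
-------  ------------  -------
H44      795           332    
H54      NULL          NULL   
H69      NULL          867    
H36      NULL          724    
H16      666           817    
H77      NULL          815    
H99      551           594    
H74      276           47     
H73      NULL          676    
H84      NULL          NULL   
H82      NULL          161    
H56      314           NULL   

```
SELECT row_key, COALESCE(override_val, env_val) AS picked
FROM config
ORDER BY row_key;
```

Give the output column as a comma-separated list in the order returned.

666, 724, 795, NULL, 314, 867, 676, 276, 815, 161, NULL, 551

row_key=H16: override_val=666 → 666
row_key=H36: override_val=NULL, env_val=724 → 724
row_key=H44: override_val=795 → 795
row_key=H54: override_val=NULL, env_val=NULL (all NULL) → NULL
row_key=H56: override_val=314 → 314
row_key=H69: override_val=NULL, env_val=867 → 867
row_key=H73: override_val=NULL, env_val=676 → 676
row_key=H74: override_val=276 → 276
row_key=H77: override_val=NULL, env_val=815 → 815
row_key=H82: override_val=NULL, env_val=161 → 161
row_key=H84: override_val=NULL, env_val=NULL (all NULL) → NULL
row_key=H99: override_val=551 → 551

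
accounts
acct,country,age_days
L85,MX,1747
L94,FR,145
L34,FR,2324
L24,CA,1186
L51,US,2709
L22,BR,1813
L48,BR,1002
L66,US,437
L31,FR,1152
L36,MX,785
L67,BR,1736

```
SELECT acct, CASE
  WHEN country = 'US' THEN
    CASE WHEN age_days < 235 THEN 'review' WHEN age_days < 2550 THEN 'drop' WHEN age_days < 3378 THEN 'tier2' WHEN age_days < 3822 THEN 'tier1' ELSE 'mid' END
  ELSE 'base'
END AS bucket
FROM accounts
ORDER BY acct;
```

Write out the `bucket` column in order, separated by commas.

acct=L22: country='BR' → outer ELSE → base
acct=L24: country='CA' → outer ELSE → base
acct=L31: country='FR' → outer ELSE → base
acct=L34: country='FR' → outer ELSE → base
acct=L36: country='MX' → outer ELSE → base
acct=L48: country='BR' → outer ELSE → base
acct=L51: country='US' → inner[age_days < 3378] → tier2
acct=L66: country='US' → inner[age_days < 2550] → drop
acct=L67: country='BR' → outer ELSE → base
acct=L85: country='MX' → outer ELSE → base
acct=L94: country='FR' → outer ELSE → base

base, base, base, base, base, base, tier2, drop, base, base, base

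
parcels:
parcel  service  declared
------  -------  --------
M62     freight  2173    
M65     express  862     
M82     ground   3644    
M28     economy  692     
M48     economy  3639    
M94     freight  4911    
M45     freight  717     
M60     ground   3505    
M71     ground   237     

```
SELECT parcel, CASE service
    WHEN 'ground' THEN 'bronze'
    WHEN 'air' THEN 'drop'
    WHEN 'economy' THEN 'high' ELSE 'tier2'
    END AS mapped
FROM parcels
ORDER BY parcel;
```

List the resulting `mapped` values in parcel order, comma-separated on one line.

high, tier2, high, bronze, tier2, tier2, bronze, bronze, tier2

parcel=M28: service='economy' → high
parcel=M45: ELSE → tier2
parcel=M48: service='economy' → high
parcel=M60: service='ground' → bronze
parcel=M62: ELSE → tier2
parcel=M65: ELSE → tier2
parcel=M71: service='ground' → bronze
parcel=M82: service='ground' → bronze
parcel=M94: ELSE → tier2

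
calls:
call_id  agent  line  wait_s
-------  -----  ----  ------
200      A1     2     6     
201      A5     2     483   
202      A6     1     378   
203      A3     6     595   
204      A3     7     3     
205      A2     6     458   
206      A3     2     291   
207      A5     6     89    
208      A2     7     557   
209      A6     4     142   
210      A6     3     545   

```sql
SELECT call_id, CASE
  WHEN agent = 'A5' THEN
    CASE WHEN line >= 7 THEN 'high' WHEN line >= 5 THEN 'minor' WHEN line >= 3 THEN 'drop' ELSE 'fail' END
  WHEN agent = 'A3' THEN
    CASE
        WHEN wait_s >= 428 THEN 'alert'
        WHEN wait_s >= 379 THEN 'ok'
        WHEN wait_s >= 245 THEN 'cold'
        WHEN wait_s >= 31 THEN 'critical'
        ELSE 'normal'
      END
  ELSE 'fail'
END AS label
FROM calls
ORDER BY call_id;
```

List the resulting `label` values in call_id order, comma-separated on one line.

call_id=200: agent='A1' → outer ELSE → fail
call_id=201: agent='A5' → inner[ELSE] → fail
call_id=202: agent='A6' → outer ELSE → fail
call_id=203: agent='A3' → inner[wait_s >= 428] → alert
call_id=204: agent='A3' → inner[ELSE] → normal
call_id=205: agent='A2' → outer ELSE → fail
call_id=206: agent='A3' → inner[wait_s >= 245] → cold
call_id=207: agent='A5' → inner[line >= 5] → minor
call_id=208: agent='A2' → outer ELSE → fail
call_id=209: agent='A6' → outer ELSE → fail
call_id=210: agent='A6' → outer ELSE → fail

fail, fail, fail, alert, normal, fail, cold, minor, fail, fail, fail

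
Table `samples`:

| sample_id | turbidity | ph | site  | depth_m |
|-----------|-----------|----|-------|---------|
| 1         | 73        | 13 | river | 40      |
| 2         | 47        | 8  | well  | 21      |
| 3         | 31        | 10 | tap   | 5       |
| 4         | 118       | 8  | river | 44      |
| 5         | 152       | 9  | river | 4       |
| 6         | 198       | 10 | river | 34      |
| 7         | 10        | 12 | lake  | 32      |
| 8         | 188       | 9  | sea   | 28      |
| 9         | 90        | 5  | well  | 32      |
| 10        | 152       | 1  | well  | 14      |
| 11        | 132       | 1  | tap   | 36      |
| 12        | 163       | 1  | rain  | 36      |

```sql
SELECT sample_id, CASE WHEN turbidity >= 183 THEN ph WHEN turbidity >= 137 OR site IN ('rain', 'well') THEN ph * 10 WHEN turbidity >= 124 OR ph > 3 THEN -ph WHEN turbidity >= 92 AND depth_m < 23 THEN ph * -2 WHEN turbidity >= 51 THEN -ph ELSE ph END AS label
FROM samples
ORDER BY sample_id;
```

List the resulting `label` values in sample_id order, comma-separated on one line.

-13, 80, -10, -8, 90, 10, -12, 9, 50, 10, -1, 10

sample_id=1: turbidity >= 124 OR ph > 3 → -13
sample_id=2: turbidity >= 137 OR site IN ('rain', 'well') → 80
sample_id=3: turbidity >= 124 OR ph > 3 → -10
sample_id=4: turbidity >= 124 OR ph > 3 → -8
sample_id=5: turbidity >= 137 OR site IN ('rain', 'well') → 90
sample_id=6: turbidity >= 183 → 10
sample_id=7: turbidity >= 124 OR ph > 3 → -12
sample_id=8: turbidity >= 183 → 9
sample_id=9: turbidity >= 137 OR site IN ('rain', 'well') → 50
sample_id=10: turbidity >= 137 OR site IN ('rain', 'well') → 10
sample_id=11: turbidity >= 124 OR ph > 3 → -1
sample_id=12: turbidity >= 137 OR site IN ('rain', 'well') → 10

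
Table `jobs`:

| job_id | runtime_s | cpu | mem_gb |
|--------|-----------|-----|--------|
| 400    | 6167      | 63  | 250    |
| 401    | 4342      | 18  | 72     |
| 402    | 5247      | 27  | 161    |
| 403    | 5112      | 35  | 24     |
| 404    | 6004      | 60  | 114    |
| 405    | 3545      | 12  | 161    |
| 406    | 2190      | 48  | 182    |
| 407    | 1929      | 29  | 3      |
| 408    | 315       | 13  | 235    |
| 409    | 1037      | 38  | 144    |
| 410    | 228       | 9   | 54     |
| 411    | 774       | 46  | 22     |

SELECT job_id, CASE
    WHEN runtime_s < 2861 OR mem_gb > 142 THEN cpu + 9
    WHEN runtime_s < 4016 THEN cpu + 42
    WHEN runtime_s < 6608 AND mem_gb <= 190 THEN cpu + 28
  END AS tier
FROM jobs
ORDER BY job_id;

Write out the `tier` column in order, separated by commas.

job_id=400: runtime_s < 2861 OR mem_gb > 142 → 72
job_id=401: runtime_s < 6608 AND mem_gb <= 190 → 46
job_id=402: runtime_s < 2861 OR mem_gb > 142 → 36
job_id=403: runtime_s < 6608 AND mem_gb <= 190 → 63
job_id=404: runtime_s < 6608 AND mem_gb <= 190 → 88
job_id=405: runtime_s < 2861 OR mem_gb > 142 → 21
job_id=406: runtime_s < 2861 OR mem_gb > 142 → 57
job_id=407: runtime_s < 2861 OR mem_gb > 142 → 38
job_id=408: runtime_s < 2861 OR mem_gb > 142 → 22
job_id=409: runtime_s < 2861 OR mem_gb > 142 → 47
job_id=410: runtime_s < 2861 OR mem_gb > 142 → 18
job_id=411: runtime_s < 2861 OR mem_gb > 142 → 55

72, 46, 36, 63, 88, 21, 57, 38, 22, 47, 18, 55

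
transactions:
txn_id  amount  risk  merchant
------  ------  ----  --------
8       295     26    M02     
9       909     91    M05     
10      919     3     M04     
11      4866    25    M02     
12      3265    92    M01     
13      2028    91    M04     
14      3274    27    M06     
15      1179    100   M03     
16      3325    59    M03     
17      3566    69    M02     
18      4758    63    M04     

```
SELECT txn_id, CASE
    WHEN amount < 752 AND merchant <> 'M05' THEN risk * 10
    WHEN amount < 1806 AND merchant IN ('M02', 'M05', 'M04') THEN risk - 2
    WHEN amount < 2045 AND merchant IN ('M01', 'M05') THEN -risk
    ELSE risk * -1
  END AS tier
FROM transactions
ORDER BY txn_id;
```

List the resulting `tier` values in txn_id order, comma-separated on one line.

txn_id=8: amount < 752 AND merchant <> 'M05' → 260
txn_id=9: amount < 1806 AND merchant IN ('M02', 'M05', 'M04') → 89
txn_id=10: amount < 1806 AND merchant IN ('M02', 'M05', 'M04') → 1
txn_id=11: ELSE → -25
txn_id=12: ELSE → -92
txn_id=13: ELSE → -91
txn_id=14: ELSE → -27
txn_id=15: ELSE → -100
txn_id=16: ELSE → -59
txn_id=17: ELSE → -69
txn_id=18: ELSE → -63

260, 89, 1, -25, -92, -91, -27, -100, -59, -69, -63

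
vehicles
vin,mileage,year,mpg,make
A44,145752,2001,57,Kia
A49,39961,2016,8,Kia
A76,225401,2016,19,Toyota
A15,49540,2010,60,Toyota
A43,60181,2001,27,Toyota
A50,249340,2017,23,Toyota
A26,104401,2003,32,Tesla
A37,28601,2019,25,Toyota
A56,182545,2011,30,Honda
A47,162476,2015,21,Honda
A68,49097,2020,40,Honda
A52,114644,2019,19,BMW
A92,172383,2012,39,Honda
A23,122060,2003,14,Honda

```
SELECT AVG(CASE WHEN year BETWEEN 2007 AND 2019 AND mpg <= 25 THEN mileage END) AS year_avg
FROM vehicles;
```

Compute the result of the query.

vin=A44: ✗
vin=A49: ✓ → 39961
vin=A76: ✓ → 225401
vin=A15: ✗
vin=A43: ✗
vin=A50: ✓ → 249340
vin=A26: ✗
vin=A37: ✓ → 28601
vin=A56: ✗
vin=A47: ✓ → 162476
vin=A68: ✗
vin=A52: ✓ → 114644
vin=A92: ✗
vin=A23: ✗
year_avg = (39961 + 225401 + 249340 + 28601 + 162476 + 114644) / 6 = 136737.1666666667

136737.1666666667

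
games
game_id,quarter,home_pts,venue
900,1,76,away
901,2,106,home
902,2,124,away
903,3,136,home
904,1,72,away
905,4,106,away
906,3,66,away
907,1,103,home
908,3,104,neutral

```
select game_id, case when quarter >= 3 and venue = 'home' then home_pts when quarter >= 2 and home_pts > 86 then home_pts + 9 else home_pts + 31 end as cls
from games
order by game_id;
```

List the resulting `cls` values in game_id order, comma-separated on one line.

107, 115, 133, 136, 103, 115, 97, 134, 113

game_id=900: ELSE → 107
game_id=901: quarter >= 2 and home_pts > 86 → 115
game_id=902: quarter >= 2 and home_pts > 86 → 133
game_id=903: quarter >= 3 and venue = 'home' → 136
game_id=904: ELSE → 103
game_id=905: quarter >= 2 and home_pts > 86 → 115
game_id=906: ELSE → 97
game_id=907: ELSE → 134
game_id=908: quarter >= 2 and home_pts > 86 → 113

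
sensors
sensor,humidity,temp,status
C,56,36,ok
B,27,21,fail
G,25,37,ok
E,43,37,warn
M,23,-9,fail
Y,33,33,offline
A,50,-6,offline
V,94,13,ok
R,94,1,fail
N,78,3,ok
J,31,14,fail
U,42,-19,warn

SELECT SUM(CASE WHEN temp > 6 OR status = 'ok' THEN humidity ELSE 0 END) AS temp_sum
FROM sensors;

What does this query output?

sensor=C: ✓ → 56
sensor=B: ✓ → 27
sensor=G: ✓ → 25
sensor=E: ✓ → 43
sensor=M: ✗
sensor=Y: ✓ → 33
sensor=A: ✗
sensor=V: ✓ → 94
sensor=R: ✗
sensor=N: ✓ → 78
sensor=J: ✓ → 31
sensor=U: ✗
temp_sum = 56 + 27 + 25 + 43 + 33 + 94 + 78 + 31 = 387

387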